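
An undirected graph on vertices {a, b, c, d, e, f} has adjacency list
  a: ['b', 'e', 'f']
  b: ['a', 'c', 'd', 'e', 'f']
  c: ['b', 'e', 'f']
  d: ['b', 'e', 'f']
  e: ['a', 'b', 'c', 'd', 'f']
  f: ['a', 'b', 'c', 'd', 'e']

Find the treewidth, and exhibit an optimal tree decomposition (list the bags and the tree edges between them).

Treewidth 3.
One such decomposition:
Bags: B1 = {a, b, e, f}  B2 = {b, c, e, f}  B3 = {b, d, e, f}
Tree: B1–B2, B2–B3

Every bag has size at most 4, so the width is 4 − 1 = 3 and tw(G) ≤ 3. Conversely, {b, d, e, f} is a clique of size 4, and the vertices of any clique must share a bag in every tree decomposition; so some bag has ≥ 4 vertices and tw(G) ≥ 3. The upper and lower bounds meet at 3, so that is the treewidth.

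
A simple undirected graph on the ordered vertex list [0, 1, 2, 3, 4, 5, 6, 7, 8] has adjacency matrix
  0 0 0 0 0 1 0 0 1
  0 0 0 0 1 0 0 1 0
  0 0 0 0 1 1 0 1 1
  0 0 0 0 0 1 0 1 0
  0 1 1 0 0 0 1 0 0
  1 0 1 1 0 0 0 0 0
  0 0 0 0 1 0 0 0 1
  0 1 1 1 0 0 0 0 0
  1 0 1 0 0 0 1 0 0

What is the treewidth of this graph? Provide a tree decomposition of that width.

Treewidth 3.
One such decomposition:
Bags: B1 = {0, 3, 5, 8}  B2 = {2, 3, 5, 8}  B3 = {2, 3, 7, 8}  B4 = {2, 6, 7, 8}  B5 = {2, 4, 6, 7}  B6 = {1, 4, 6, 7}
Tree: B1–B2, B2–B3, B3–B4, B4–B5, B5–B6

Every bag has size at most 4, so the width is 4 − 1 = 3 and tw(G) ≤ 3. For the lower bound: the 4 vertex sets {0,3,5}, {8}, {2}, {1,4,6,7} are disjoint, each induces a connected subgraph, and every pair is joined by at least one edge of G. Contracting each set to a single vertex therefore yields K_{4} as a minor, and since treewidth is minor-monotone, tw(G) ≥ tw(K_{4}) = 3. The upper and lower bounds meet at 3, so that is the treewidth.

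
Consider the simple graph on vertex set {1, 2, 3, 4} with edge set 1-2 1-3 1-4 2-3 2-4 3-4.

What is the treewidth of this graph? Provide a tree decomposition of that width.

A single bag containing all 4 vertices is trivially a valid decomposition of width 3. For the lower bound, the 4 vertices {1, 2, 3, 4} are pairwise adjacent, and any tree decomposition puts a clique entirely inside one bag — forcing width ≥ 3. The upper and lower bounds meet at 3, so that is the treewidth.

Treewidth 3.
One optimal decomposition is:
Bags: B1 = {1, 2, 3, 4}
Tree: (single bag)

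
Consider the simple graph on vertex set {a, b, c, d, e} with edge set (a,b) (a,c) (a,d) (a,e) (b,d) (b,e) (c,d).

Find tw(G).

2

A width-2 tree decomposition is:
Bags: B1 = {a, b, d}  B2 = {a, b, e}  B3 = {a, c, d}
Tree: B1–B2, B1–B3
Each bag holds 3 vertices, so the decomposition has width 2, which upper-bounds the treewidth. Conversely, {a, c, d} is a clique of size 3, and the vertices of any clique must share a bag in every tree decomposition; so some bag has ≥ 3 vertices and tw(G) ≥ 2. Combining the bounds, tw(G) = 2.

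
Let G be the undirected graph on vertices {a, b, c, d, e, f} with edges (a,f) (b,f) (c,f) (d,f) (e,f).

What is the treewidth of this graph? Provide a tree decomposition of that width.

Treewidth 1.
One such decomposition:
Bags: B1 = {d, f}  B2 = {e, f}  B3 = {a, f}  B4 = {c, f}  B5 = {b, f}
Tree: B1–B2, B2–B3, B1–B4, B2–B5

The largest bag has 2 vertices, giving width 1; this decomposition certifies tw(G) ≤ 1. Any graph with an edge has treewidth ≥ 1, and G has the edge d–f. Therefore the treewidth is 1.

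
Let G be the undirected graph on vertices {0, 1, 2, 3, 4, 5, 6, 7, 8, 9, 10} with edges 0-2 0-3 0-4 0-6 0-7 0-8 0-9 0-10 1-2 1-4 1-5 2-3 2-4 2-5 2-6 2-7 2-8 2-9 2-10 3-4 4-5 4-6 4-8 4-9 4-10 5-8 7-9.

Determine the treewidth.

A width-3 tree decomposition is:
Bags: B1 = {0, 2, 4, 8}  B2 = {0, 2, 4, 6}  B3 = {0, 2, 4, 9}  B4 = {2, 4, 5, 8}  B5 = {0, 2, 3, 4}  B6 = {0, 2, 4, 10}  B7 = {0, 2, 7, 9}  B8 = {1, 2, 4, 5}
Tree: B1–B2, B1–B3, B1–B4, B3–B5, B3–B6, B3–B7, B4–B8
Every bag has size at most 4, so the width is 4 − 1 = 3 and tw(G) ≤ 3. On the other hand G contains the 4-clique {0, 2, 3, 4}. A clique must lie in a single bag of any decomposition, so no decomposition can have width below 3. Therefore the treewidth is 3.

3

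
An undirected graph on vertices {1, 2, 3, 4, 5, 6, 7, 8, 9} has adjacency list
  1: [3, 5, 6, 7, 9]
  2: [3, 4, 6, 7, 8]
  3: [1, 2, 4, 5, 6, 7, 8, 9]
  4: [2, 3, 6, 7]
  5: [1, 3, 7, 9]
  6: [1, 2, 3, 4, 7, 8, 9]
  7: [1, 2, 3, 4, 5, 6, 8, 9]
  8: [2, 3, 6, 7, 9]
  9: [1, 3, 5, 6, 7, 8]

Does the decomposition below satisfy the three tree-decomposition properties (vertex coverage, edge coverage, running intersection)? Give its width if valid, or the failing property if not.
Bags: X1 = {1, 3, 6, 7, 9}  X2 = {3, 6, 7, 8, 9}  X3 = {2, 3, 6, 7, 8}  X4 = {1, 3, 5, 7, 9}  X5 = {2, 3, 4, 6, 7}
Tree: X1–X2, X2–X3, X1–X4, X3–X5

Every vertex of G appears in some bag (union = {1, 2, 3, 4, 5, 6, 7, 8, 9}); every edge is covered by a bag; and for each vertex v the set of bags containing v is connected in the bag tree. The decomposition is therefore valid. The largest bag has 5 vertices, so the width is 4.

Yes; width 4.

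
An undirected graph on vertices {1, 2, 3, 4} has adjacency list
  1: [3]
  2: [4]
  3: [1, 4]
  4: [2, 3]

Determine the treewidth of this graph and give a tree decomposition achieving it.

Every bag has size at most 2, so the width is 2 − 1 = 1 and tw(G) ≤ 1. Since G has at least one edge (e.g. 4–3), it is not an edgeless graph, so tw(G) ≥ 1. The upper and lower bounds meet at 1, so that is the treewidth.

Treewidth 1.
Bags: B1 = {3, 4}  B2 = {1, 3}  B3 = {2, 4}
Tree: B1–B2, B1–B3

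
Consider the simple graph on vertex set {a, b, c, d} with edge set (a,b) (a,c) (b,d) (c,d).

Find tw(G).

2

A width-2 tree decomposition is:
Bags: B1 = {b, c, d}  B2 = {a, b, c}
Tree: B1–B2
The largest bag has 3 vertices, giving width 2; this decomposition certifies tw(G) ≤ 2. For the lower bound, G contains the cycle b–d–c–a–b, so G is not a forest; only forests have treewidth ≤ 1, hence tw(G) ≥ 2. Therefore the treewidth is 2.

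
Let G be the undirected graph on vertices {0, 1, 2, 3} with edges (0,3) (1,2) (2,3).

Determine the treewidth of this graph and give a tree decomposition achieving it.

Each bag holds 2 vertices, so the decomposition has width 1, which upper-bounds the treewidth. G has an edge, so its treewidth is at least 1. Combining the bounds, tw(G) = 1.

Treewidth 1.
One such decomposition:
Bags: B1 = {2, 3}  B2 = {1, 2}  B3 = {0, 3}
Tree: B1–B2, B1–B3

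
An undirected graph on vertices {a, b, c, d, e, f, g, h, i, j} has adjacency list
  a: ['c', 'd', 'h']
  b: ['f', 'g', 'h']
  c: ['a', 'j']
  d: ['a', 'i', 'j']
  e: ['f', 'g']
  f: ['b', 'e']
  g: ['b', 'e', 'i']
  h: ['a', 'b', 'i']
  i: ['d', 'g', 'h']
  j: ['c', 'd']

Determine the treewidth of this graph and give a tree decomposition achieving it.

Each bag holds 3 vertices, so the decomposition has width 2, which upper-bounds the treewidth. The edges e–f–b–g–e form a cycle, so G is not a tree and its treewidth is at least 2. Therefore the treewidth is 2.

Treewidth 2.
Bags: B1 = {e, f, g}  B2 = {b, f, g}  B3 = {b, g, i}  B4 = {b, h, i}  B5 = {d, h, i}  B6 = {a, d, h}  B7 = {a, d, j}  B8 = {a, c, j}
Tree: B1–B2, B2–B3, B3–B4, B4–B5, B5–B6, B6–B7, B7–B8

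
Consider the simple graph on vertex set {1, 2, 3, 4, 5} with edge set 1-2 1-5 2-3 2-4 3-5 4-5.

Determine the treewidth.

A width-2 tree decomposition is:
Bags: B1 = {2, 3, 5}  B2 = {2, 4, 5}  B3 = {1, 2, 5}
Tree: B1–B2, B2–B3
Each bag holds 3 vertices, so the decomposition has width 2, which upper-bounds the treewidth. The edges 5–3–2–4–5 form a cycle, so G is not a tree and its treewidth is at least 2. Combining the bounds, tw(G) = 2.

2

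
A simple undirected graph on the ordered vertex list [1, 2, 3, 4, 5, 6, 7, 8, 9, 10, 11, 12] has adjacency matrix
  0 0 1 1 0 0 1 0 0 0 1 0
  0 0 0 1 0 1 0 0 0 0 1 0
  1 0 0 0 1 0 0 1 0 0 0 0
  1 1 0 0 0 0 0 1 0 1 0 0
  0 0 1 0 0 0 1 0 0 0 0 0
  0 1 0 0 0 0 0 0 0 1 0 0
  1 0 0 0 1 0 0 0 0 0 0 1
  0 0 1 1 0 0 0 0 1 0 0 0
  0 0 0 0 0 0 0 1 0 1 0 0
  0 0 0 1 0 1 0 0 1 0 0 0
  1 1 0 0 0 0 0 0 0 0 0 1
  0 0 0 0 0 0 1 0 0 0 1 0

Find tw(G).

3

A width-3 tree decomposition is:
Bags: B1 = {3, 5, 7, 12}  B2 = {1, 3, 7, 12}  B3 = {1, 3, 11, 12}  B4 = {1, 3, 8, 11}  B5 = {1, 4, 8, 11}  B6 = {2, 4, 8, 11}  B7 = {2, 4, 8, 9}  B8 = {2, 4, 9, 10}  B9 = {2, 6, 9, 10}
Tree: B1–B2, B2–B3, B3–B4, B4–B5, B5–B6, B6–B7, B7–B8, B8–B9
The largest bag has 4 vertices, giving width 3; this decomposition certifies tw(G) ≤ 3. For the lower bound: the 4 vertex sets {5,7,12}, {3}, {1}, {2,4,8,11} are disjoint, each induces a connected subgraph, and every pair is joined by at least one edge of G. Contracting each set to a single vertex therefore yields K_{4} as a minor, and since treewidth is minor-monotone, tw(G) ≥ tw(K_{4}) = 3. Combining the bounds, tw(G) = 3.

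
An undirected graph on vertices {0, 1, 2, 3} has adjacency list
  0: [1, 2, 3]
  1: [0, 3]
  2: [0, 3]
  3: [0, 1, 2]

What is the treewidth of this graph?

A width-2 tree decomposition is:
Bags: B1 = {0, 1, 3}  B2 = {0, 2, 3}
Tree: B1–B2
Every bag has size at most 3, so the width is 3 − 1 = 2 and tw(G) ≤ 2. For the lower bound, the 3 vertices {0, 1, 3} are pairwise adjacent, and any tree decomposition puts a clique entirely inside one bag — forcing width ≥ 2. The upper and lower bounds meet at 2, so that is the treewidth.

2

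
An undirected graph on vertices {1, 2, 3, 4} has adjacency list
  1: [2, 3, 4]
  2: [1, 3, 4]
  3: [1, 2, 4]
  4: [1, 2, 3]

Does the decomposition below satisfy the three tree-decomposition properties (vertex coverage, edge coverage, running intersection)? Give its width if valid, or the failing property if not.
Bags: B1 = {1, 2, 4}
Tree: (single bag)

No — vertex 3 appears in no bag.

A tree decomposition must satisfy three properties: every vertex lies in some bag; for every edge, both endpoints lie together in some bag; and for every vertex, the bags containing it form a connected subtree. Here vertex 3 appears in no bag, so the decomposition is invalid.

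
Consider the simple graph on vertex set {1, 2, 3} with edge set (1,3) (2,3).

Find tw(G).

A width-1 tree decomposition is:
Bags: B1 = {2, 3}  B2 = {1, 3}
Tree: B1–B2
Every bag has size at most 2, so the width is 2 − 1 = 1 and tw(G) ≤ 1. Any graph with an edge has treewidth ≥ 1, and G has the edge 2–3. Combining the bounds, tw(G) = 1.

1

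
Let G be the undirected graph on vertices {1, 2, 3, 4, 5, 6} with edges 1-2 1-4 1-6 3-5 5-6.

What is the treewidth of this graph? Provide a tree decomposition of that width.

Each bag holds 2 vertices, so the decomposition has width 1, which upper-bounds the treewidth. Any graph with an edge has treewidth ≥ 1, and G has the edge 1–6. Combining the bounds, tw(G) = 1.

Treewidth 1.
One such decomposition:
Bags: B1 = {1, 6}  B2 = {5, 6}  B3 = {3, 5}  B4 = {1, 2}  B5 = {1, 4}
Tree: B1–B2, B2–B3, B1–B4, B4–B5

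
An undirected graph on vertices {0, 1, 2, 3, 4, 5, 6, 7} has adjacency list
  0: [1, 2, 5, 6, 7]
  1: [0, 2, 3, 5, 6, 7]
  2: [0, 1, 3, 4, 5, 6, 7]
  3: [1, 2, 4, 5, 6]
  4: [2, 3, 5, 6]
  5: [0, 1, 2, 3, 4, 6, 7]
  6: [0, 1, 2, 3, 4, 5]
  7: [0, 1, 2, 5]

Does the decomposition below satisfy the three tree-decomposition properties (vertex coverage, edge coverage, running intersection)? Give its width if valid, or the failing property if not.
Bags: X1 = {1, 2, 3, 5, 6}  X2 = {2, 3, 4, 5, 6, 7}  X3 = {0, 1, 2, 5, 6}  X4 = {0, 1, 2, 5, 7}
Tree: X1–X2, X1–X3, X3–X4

No — bags containing vertex 7 are not connected in the tree.

A tree decomposition must satisfy three properties: every vertex lies in some bag; for every edge, both endpoints lie together in some bag; and for every vertex, the bags containing it form a connected subtree. Here bags containing vertex 7 are not connected in the tree, so the decomposition is invalid.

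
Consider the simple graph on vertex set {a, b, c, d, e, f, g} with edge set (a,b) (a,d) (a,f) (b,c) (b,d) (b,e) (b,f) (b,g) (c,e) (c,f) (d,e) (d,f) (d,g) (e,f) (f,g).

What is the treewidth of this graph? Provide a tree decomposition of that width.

Treewidth 3.
One such decomposition:
Bags: B1 = {b, c, e, f}  B2 = {b, d, e, f}  B3 = {b, d, f, g}  B4 = {a, b, d, f}
Tree: B1–B2, B2–B3, B2–B4

Each bag holds 4 vertices, so the decomposition has width 3, which upper-bounds the treewidth. Conversely, {b, d, f, g} is a clique of size 4, and the vertices of any clique must share a bag in every tree decomposition; so some bag has ≥ 4 vertices and tw(G) ≥ 3. Hence tw(G) = 3 exactly.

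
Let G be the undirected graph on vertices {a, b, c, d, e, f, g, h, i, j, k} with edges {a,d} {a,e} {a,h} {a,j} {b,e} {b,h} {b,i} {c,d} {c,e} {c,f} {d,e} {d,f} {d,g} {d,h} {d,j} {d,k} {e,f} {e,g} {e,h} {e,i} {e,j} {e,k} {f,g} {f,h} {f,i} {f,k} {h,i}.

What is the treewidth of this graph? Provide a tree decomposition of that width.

Treewidth 3.
One optimal decomposition is:
Bags: B1 = {d, e, f, h}  B2 = {a, d, e, h}  B3 = {e, f, h, i}  B4 = {d, e, f, k}  B5 = {d, e, f, g}  B6 = {a, d, e, j}  B7 = {c, d, e, f}  B8 = {b, e, h, i}
Tree: B1–B2, B1–B3, B1–B4, B4–B5, B2–B6, B5–B7, B3–B8

Each bag holds 4 vertices, so the decomposition has width 3, which upper-bounds the treewidth. On the other hand G contains the 4-clique {a, d, e, j}. A clique must lie in a single bag of any decomposition, so no decomposition can have width below 3. The upper and lower bounds meet at 3, so that is the treewidth.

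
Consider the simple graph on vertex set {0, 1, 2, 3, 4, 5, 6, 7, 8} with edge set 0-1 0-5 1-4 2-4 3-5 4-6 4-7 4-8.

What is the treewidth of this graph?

A width-1 tree decomposition is:
Bags: B1 = {1, 4}  B2 = {4, 7}  B3 = {2, 4}  B4 = {4, 6}  B5 = {4, 8}  B6 = {0, 1}  B7 = {0, 5}  B8 = {3, 5}
Tree: B1–B2, B2–B3, B3–B4, B1–B5, B1–B6, B6–B7, B7–B8
Each bag holds 2 vertices, so the decomposition has width 1, which upper-bounds the treewidth. Any graph with an edge has treewidth ≥ 1, and G has the edge 1–4. The upper and lower bounds meet at 1, so that is the treewidth.

1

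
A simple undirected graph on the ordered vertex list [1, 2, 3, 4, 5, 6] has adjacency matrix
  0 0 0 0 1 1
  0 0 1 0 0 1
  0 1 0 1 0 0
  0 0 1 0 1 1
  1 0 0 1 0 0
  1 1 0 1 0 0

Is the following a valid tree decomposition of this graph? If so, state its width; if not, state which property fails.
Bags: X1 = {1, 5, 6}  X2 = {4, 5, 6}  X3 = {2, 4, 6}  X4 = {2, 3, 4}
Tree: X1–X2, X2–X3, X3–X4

Yes; width 2.

Every vertex of G appears in some bag (union = {1, 2, 3, 4, 5, 6}); every edge is covered by a bag; and for each vertex v the set of bags containing v is connected in the bag tree. The decomposition is therefore valid. The largest bag has 3 vertices, so the width is 2.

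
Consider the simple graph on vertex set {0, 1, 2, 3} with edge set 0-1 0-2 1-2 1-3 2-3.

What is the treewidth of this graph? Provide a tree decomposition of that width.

Treewidth 2.
One optimal decomposition is:
Bags: B1 = {0, 1, 2}  B2 = {1, 2, 3}
Tree: B1–B2

Each bag holds 3 vertices, so the decomposition has width 2, which upper-bounds the treewidth. On the other hand G contains the 3-clique {0, 1, 2}. A clique must lie in a single bag of any decomposition, so no decomposition can have width below 2. Therefore the treewidth is 2.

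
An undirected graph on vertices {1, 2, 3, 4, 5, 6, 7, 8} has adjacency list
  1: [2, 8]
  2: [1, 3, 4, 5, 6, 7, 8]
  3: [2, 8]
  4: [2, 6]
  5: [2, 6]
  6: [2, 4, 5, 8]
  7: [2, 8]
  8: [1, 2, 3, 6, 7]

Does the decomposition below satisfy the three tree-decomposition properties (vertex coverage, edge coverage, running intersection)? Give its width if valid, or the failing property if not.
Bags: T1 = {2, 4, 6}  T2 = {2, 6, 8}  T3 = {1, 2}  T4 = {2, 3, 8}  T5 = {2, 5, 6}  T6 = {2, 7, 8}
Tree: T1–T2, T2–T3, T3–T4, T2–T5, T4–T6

No — edge (8,1) lies in no bag.

A tree decomposition must satisfy three properties: every vertex lies in some bag; for every edge, both endpoints lie together in some bag; and for every vertex, the bags containing it form a connected subtree. Here edge (8,1) lies in no bag, so the decomposition is invalid.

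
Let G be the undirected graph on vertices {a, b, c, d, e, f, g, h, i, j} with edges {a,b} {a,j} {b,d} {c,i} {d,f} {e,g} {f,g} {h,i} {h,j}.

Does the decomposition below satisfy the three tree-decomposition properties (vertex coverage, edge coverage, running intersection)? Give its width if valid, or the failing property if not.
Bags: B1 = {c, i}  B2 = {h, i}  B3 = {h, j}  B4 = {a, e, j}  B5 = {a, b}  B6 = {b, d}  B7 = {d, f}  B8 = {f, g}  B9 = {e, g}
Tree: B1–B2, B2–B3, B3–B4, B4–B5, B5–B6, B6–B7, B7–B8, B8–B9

A tree decomposition must satisfy three properties: every vertex lies in some bag; for every edge, both endpoints lie together in some bag; and for every vertex, the bags containing it form a connected subtree. Here bags containing vertex e are not connected in the tree, so the decomposition is invalid.

No — bags containing vertex e are not connected in the tree.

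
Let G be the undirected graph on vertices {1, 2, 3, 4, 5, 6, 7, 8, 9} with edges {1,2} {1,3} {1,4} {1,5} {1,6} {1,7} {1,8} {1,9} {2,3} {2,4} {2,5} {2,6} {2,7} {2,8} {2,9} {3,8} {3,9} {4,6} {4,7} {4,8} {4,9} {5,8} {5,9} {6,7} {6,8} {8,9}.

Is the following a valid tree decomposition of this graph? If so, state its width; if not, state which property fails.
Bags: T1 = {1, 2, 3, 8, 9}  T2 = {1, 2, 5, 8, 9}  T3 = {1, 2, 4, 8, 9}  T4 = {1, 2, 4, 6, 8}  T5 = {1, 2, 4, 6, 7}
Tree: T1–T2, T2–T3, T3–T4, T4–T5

Yes; width 4.

Vertex coverage: the bags together contain {1, 2, 3, 4, 5, 6, 7, 8, 9}, the full vertex set. Edge coverage: each edge of G has both endpoints in at least one bag. Running intersection: for every vertex, the bags containing it form a connected subtree. All three properties hold, so this is a valid tree decomposition of width max|bag| − 1 = 4, and hence tw(G) ≤ 4.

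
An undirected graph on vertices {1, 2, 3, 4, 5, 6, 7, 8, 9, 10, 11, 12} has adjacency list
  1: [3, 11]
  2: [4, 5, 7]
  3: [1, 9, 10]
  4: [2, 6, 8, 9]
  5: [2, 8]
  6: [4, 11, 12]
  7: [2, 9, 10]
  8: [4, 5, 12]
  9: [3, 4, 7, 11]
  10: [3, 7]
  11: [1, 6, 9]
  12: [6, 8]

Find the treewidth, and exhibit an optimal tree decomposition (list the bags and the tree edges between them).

Treewidth 3.
Bags: B1 = {1, 3, 7, 10}  B2 = {1, 3, 7, 9}  B3 = {1, 7, 9, 11}  B4 = {2, 7, 9, 11}  B5 = {2, 4, 9, 11}  B6 = {2, 4, 6, 11}  B7 = {2, 4, 5, 6}  B8 = {4, 5, 6, 8}  B9 = {5, 6, 8, 12}
Tree: B1–B2, B2–B3, B3–B4, B4–B5, B5–B6, B6–B7, B7–B8, B8–B9

The largest bag has 4 vertices, giving width 3; this decomposition certifies tw(G) ≤ 3. For the lower bound: the 4 vertex sets {1,3,10}, {7}, {9}, {2,4,6,11} are disjoint, each induces a connected subgraph, and every pair is joined by at least one edge of G. Contracting each set to a single vertex therefore yields K_{4} as a minor, and since treewidth is minor-monotone, tw(G) ≥ tw(K_{4}) = 3. The upper and lower bounds meet at 3, so that is the treewidth.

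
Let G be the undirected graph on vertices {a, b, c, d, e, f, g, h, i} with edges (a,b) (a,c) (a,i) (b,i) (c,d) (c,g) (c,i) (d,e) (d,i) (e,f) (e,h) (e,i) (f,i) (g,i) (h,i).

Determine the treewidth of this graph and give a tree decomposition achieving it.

Every bag has size at most 3, so the width is 3 − 1 = 2 and tw(G) ≤ 2. On the other hand G contains the 3-clique {e, f, i}. A clique must lie in a single bag of any decomposition, so no decomposition can have width below 2. Therefore the treewidth is 2.

Treewidth 2.
One optimal decomposition is:
Bags: B1 = {c, d, i}  B2 = {c, g, i}  B3 = {d, e, i}  B4 = {a, c, i}  B5 = {e, h, i}  B6 = {a, b, i}  B7 = {e, f, i}
Tree: B1–B2, B1–B3, B2–B4, B3–B5, B4–B6, B5–B7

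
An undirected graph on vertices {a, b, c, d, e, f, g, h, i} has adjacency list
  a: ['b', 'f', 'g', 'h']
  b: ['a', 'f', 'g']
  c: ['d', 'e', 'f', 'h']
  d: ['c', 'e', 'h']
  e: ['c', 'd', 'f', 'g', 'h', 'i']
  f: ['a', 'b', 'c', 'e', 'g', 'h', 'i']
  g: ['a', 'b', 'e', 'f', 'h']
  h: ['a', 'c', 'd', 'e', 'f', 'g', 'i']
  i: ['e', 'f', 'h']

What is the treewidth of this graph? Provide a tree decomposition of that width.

Treewidth 3.
Bags: B1 = {c, e, f, h}  B2 = {e, f, h, i}  B3 = {e, f, g, h}  B4 = {a, f, g, h}  B5 = {a, b, f, g}  B6 = {c, d, e, h}
Tree: B1–B2, B1–B3, B3–B4, B4–B5, B1–B6

The largest bag has 4 vertices, giving width 3; this decomposition certifies tw(G) ≤ 3. On the other hand G contains the 4-clique {c, d, e, h}. A clique must lie in a single bag of any decomposition, so no decomposition can have width below 3. The upper and lower bounds meet at 3, so that is the treewidth.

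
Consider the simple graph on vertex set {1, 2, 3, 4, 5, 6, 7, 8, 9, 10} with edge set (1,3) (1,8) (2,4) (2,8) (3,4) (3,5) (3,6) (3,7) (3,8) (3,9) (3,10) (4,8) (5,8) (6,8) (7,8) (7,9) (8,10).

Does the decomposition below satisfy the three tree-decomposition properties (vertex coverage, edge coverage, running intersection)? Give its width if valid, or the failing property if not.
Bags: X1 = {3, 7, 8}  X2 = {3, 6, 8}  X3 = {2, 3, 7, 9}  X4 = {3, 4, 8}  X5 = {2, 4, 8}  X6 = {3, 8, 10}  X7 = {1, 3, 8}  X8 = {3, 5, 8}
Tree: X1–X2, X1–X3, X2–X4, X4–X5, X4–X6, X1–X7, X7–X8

A tree decomposition must satisfy three properties: every vertex lies in some bag; for every edge, both endpoints lie together in some bag; and for every vertex, the bags containing it form a connected subtree. Here bags containing vertex 2 are not connected in the tree, so the decomposition is invalid.

No — bags containing vertex 2 are not connected in the tree.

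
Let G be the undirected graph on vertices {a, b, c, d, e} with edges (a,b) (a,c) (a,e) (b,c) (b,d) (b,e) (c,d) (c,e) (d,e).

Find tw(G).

3

A width-3 tree decomposition is:
Bags: B1 = {a, b, c, e}  B2 = {b, c, d, e}
Tree: B1–B2
Each bag holds 4 vertices, so the decomposition has width 3, which upper-bounds the treewidth. On the other hand G contains the 4-clique {b, c, d, e}. A clique must lie in a single bag of any decomposition, so no decomposition can have width below 3. Hence tw(G) = 3 exactly.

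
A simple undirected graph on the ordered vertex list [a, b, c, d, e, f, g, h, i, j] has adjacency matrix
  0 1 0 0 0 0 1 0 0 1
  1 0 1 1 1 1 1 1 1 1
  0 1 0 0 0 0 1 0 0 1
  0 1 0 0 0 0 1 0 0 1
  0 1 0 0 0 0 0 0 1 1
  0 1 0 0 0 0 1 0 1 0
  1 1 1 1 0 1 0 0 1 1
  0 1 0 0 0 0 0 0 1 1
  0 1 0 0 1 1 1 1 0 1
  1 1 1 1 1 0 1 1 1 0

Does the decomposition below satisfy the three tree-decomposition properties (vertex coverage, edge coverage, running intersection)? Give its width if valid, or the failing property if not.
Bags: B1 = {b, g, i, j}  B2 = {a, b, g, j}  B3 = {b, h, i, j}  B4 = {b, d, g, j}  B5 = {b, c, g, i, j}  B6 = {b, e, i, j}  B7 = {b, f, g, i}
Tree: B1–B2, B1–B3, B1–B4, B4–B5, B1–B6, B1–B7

A tree decomposition must satisfy three properties: every vertex lies in some bag; for every edge, both endpoints lie together in some bag; and for every vertex, the bags containing it form a connected subtree. Here bags containing vertex i are not connected in the tree, so the decomposition is invalid.

No — bags containing vertex i are not connected in the tree.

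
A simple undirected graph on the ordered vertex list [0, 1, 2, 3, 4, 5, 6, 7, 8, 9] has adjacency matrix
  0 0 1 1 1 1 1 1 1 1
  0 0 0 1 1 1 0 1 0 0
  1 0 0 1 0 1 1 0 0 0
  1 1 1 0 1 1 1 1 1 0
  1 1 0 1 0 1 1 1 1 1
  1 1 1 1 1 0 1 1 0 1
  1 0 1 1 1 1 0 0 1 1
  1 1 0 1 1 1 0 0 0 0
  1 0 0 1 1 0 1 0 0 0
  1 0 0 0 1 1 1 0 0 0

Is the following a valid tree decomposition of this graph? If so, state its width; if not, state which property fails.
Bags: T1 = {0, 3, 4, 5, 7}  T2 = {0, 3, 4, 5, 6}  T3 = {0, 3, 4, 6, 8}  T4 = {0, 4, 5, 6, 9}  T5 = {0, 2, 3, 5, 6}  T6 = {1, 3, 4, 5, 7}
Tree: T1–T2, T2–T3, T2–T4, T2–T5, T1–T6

Yes; width 4.

Vertex coverage: the bags together contain {0, 1, 2, 3, 4, 5, 6, 7, 8, 9}, the full vertex set. Edge coverage: each edge of G has both endpoints in at least one bag. Running intersection: for every vertex, the bags containing it form a connected subtree. All three properties hold, so this is a valid tree decomposition of width max|bag| − 1 = 4, and hence tw(G) ≤ 4.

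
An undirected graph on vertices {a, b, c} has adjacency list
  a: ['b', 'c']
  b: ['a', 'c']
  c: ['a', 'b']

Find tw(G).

2

A width-2 tree decomposition is:
Bags: B1 = {a, b, c}
Tree: (single bag)
A single bag containing all 3 vertices is trivially a valid decomposition of width 2. For the lower bound, the 3 vertices {a, b, c} are pairwise adjacent, and any tree decomposition puts a clique entirely inside one bag — forcing width ≥ 2. Therefore the treewidth is 2.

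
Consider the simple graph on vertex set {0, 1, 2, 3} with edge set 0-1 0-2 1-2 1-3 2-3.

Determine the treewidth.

A width-2 tree decomposition is:
Bags: B1 = {0, 1, 2}  B2 = {1, 2, 3}
Tree: B1–B2
The largest bag has 3 vertices, giving width 2; this decomposition certifies tw(G) ≤ 2. Conversely, {0, 1, 2} is a clique of size 3, and the vertices of any clique must share a bag in every tree decomposition; so some bag has ≥ 3 vertices and tw(G) ≥ 2. Therefore the treewidth is 2.

2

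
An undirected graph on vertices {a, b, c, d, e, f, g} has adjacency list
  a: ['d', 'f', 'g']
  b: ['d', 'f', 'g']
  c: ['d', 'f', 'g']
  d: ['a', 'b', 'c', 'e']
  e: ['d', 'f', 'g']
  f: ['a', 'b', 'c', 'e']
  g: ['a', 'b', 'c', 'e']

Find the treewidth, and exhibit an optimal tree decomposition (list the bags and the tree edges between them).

Treewidth 3.
Bags: B1 = {a, d, f, g}  B2 = {d, e, f, g}  B3 = {b, d, f, g}  B4 = {c, d, f, g}
Tree: B1–B2, B2–B3, B3–B4

The largest bag has 4 vertices, giving width 3; this decomposition certifies tw(G) ≤ 3. For the lower bound: the 4 vertex sets {a,f}, {e,g}, {d}, {b} are disjoint, each induces a connected subgraph, and every pair is joined by at least one edge of G. Contracting each set to a single vertex therefore yields K_{4} as a minor, and since treewidth is minor-monotone, tw(G) ≥ tw(K_{4}) = 3. Therefore the treewidth is 3.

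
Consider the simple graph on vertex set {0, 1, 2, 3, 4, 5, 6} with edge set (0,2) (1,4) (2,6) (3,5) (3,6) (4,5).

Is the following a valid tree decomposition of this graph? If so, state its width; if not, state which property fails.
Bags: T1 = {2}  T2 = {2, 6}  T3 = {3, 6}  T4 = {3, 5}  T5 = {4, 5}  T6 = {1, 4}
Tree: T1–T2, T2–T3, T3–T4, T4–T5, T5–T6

A tree decomposition must satisfy three properties: every vertex lies in some bag; for every edge, both endpoints lie together in some bag; and for every vertex, the bags containing it form a connected subtree. Here vertex 0 appears in no bag, so the decomposition is invalid.

No — vertex 0 appears in no bag.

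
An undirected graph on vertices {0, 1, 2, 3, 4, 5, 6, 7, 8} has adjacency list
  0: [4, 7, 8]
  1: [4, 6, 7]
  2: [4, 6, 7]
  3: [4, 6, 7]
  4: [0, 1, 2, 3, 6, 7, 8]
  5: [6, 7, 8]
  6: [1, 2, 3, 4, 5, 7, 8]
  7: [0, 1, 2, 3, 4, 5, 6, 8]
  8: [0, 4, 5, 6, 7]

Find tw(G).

3

A width-3 tree decomposition is:
Bags: B1 = {4, 6, 7, 8}  B2 = {5, 6, 7, 8}  B3 = {1, 4, 6, 7}  B4 = {3, 4, 6, 7}  B5 = {2, 4, 6, 7}  B6 = {0, 4, 7, 8}
Tree: B1–B2, B1–B3, B1–B4, B3–B5, B1–B6
Each bag holds 4 vertices, so the decomposition has width 3, which upper-bounds the treewidth. Conversely, {0, 4, 7, 8} is a clique of size 4, and the vertices of any clique must share a bag in every tree decomposition; so some bag has ≥ 4 vertices and tw(G) ≥ 3. Combining the bounds, tw(G) = 3.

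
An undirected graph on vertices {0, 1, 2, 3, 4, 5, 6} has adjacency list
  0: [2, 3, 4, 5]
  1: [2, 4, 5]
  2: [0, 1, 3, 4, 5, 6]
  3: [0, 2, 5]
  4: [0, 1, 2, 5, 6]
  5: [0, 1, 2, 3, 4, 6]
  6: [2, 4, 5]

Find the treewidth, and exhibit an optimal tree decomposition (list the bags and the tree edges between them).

The largest bag has 4 vertices, giving width 3; this decomposition certifies tw(G) ≤ 3. Conversely, {0, 2, 3, 5} is a clique of size 4, and the vertices of any clique must share a bag in every tree decomposition; so some bag has ≥ 4 vertices and tw(G) ≥ 3. Hence tw(G) = 3 exactly.

Treewidth 3.
One optimal decomposition is:
Bags: B1 = {0, 2, 3, 5}  B2 = {0, 2, 4, 5}  B3 = {1, 2, 4, 5}  B4 = {2, 4, 5, 6}
Tree: B1–B2, B2–B3, B2–B4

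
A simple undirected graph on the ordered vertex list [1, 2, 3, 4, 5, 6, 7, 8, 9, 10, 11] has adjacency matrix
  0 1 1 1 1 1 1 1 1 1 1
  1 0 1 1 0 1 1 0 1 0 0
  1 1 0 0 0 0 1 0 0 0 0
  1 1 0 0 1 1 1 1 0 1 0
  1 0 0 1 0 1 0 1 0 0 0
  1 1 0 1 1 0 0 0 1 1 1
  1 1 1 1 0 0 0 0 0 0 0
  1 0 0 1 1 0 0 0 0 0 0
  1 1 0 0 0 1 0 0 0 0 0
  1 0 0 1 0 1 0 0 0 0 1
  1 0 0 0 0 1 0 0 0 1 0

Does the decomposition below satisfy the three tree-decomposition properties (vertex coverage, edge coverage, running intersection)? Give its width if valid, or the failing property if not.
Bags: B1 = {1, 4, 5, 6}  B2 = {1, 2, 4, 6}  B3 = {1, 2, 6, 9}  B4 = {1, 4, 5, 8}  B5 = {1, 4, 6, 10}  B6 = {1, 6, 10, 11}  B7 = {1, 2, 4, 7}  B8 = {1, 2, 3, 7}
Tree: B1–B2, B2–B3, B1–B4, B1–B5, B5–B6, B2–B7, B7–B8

Yes; width 3.

Every vertex of G appears in some bag (union = {1, 2, 3, 4, 5, 6, 7, 8, 9, 10, 11}); every edge is covered by a bag; and for each vertex v the set of bags containing v is connected in the bag tree. The decomposition is therefore valid. The largest bag has 4 vertices, so the width is 3.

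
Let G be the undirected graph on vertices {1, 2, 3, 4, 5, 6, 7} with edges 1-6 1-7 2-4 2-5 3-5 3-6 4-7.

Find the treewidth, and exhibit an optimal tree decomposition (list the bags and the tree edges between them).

Every bag has size at most 3, so the width is 3 − 1 = 2 and tw(G) ≤ 2. For the lower bound, G contains the cycle 6–1–7–4–2–5–3–6, so G is not a forest; only forests have treewidth ≤ 1, hence tw(G) ≥ 2. Therefore the treewidth is 2.

Treewidth 2.
One optimal decomposition is:
Bags: B1 = {1, 6, 7}  B2 = {4, 6, 7}  B3 = {2, 4, 6}  B4 = {2, 5, 6}  B5 = {3, 5, 6}
Tree: B1–B2, B2–B3, B3–B4, B4–B5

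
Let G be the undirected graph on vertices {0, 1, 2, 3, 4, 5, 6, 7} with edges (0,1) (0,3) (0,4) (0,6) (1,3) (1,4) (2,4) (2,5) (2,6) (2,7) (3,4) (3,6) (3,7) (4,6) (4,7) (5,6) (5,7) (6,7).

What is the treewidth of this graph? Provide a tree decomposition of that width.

The largest bag has 4 vertices, giving width 3; this decomposition certifies tw(G) ≤ 3. On the other hand G contains the 4-clique {2, 4, 6, 7}. A clique must lie in a single bag of any decomposition, so no decomposition can have width below 3. Therefore the treewidth is 3.

Treewidth 3.
One such decomposition:
Bags: B1 = {0, 3, 4, 6}  B2 = {3, 4, 6, 7}  B3 = {0, 1, 3, 4}  B4 = {2, 4, 6, 7}  B5 = {2, 5, 6, 7}
Tree: B1–B2, B1–B3, B2–B4, B4–B5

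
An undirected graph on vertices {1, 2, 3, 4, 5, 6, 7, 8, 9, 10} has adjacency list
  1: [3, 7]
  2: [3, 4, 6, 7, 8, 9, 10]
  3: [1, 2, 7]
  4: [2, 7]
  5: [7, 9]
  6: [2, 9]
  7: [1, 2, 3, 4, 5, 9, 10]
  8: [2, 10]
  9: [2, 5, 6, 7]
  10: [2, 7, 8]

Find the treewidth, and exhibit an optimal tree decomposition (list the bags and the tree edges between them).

Treewidth 2.
One such decomposition:
Bags: B1 = {2, 7, 9}  B2 = {2, 6, 9}  B3 = {5, 7, 9}  B4 = {2, 3, 7}  B5 = {2, 4, 7}  B6 = {2, 7, 10}  B7 = {2, 8, 10}  B8 = {1, 3, 7}
Tree: B1–B2, B1–B3, B1–B4, B4–B5, B4–B6, B6–B7, B4–B8

The largest bag has 3 vertices, giving width 2; this decomposition certifies tw(G) ≤ 2. Conversely, {1, 3, 7} is a clique of size 3, and the vertices of any clique must share a bag in every tree decomposition; so some bag has ≥ 3 vertices and tw(G) ≥ 2. The upper and lower bounds meet at 2, so that is the treewidth.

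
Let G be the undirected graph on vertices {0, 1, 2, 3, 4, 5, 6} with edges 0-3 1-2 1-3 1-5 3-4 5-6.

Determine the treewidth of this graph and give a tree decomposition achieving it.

The largest bag has 2 vertices, giving width 1; this decomposition certifies tw(G) ≤ 1. Any graph with an edge has treewidth ≥ 1, and G has the edge 6–5. The upper and lower bounds meet at 1, so that is the treewidth.

Treewidth 1.
One optimal decomposition is:
Bags: B1 = {5, 6}  B2 = {1, 5}  B3 = {1, 3}  B4 = {1, 2}  B5 = {0, 3}  B6 = {3, 4}
Tree: B1–B2, B2–B3, B3–B4, B3–B5, B3–B6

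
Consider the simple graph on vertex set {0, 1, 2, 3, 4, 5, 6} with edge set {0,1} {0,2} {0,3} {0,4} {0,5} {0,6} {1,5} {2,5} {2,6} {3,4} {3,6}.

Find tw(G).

2

A width-2 tree decomposition is:
Bags: B1 = {0, 3, 6}  B2 = {0, 2, 6}  B3 = {0, 3, 4}  B4 = {0, 2, 5}  B5 = {0, 1, 5}
Tree: B1–B2, B1–B3, B2–B4, B4–B5
Each bag holds 3 vertices, so the decomposition has width 2, which upper-bounds the treewidth. Conversely, {0, 1, 5} is a clique of size 3, and the vertices of any clique must share a bag in every tree decomposition; so some bag has ≥ 3 vertices and tw(G) ≥ 2. Therefore the treewidth is 2.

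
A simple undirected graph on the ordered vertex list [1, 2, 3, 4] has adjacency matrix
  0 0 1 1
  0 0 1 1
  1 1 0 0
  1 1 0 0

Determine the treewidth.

A width-2 tree decomposition is:
Bags: B1 = {1, 2, 4}  B2 = {1, 2, 3}
Tree: B1–B2
Each bag holds 3 vertices, so the decomposition has width 2, which upper-bounds the treewidth. The edges 1–4–2–3–1 form a cycle, so G is not a tree and its treewidth is at least 2. The upper and lower bounds meet at 2, so that is the treewidth.

2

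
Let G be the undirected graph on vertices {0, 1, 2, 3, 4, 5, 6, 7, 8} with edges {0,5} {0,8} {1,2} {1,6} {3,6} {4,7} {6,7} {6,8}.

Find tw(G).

A width-1 tree decomposition is:
Bags: B1 = {6, 8}  B2 = {6, 7}  B3 = {3, 6}  B4 = {1, 6}  B5 = {4, 7}  B6 = {0, 8}  B7 = {0, 5}  B8 = {1, 2}
Tree: B1–B2, B2–B3, B2–B4, B2–B5, B1–B6, B6–B7, B4–B8
The largest bag has 2 vertices, giving width 1; this decomposition certifies tw(G) ≤ 1. G has an edge, so its treewidth is at least 1. Combining the bounds, tw(G) = 1.

1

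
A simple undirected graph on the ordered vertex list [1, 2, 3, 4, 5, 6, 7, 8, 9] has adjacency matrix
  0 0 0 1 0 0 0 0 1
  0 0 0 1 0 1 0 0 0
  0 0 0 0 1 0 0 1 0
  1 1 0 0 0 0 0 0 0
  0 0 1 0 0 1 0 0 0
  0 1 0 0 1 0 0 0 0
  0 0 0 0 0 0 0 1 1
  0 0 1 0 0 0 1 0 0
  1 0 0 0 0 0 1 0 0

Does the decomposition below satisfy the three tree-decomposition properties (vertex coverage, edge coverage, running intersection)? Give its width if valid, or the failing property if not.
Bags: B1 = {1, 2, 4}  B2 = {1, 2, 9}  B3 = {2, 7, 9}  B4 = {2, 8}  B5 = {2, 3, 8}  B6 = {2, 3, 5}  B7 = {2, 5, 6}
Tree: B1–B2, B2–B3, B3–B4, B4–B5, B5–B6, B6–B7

No — edge (7,8) lies in no bag.

A tree decomposition must satisfy three properties: every vertex lies in some bag; for every edge, both endpoints lie together in some bag; and for every vertex, the bags containing it form a connected subtree. Here edge (7,8) lies in no bag, so the decomposition is invalid.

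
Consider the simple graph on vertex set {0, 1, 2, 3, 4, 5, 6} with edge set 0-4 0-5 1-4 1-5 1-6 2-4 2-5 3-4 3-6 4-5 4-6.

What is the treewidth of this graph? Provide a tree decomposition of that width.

Treewidth 2.
One optimal decomposition is:
Bags: B1 = {1, 4, 6}  B2 = {1, 4, 5}  B3 = {3, 4, 6}  B4 = {2, 4, 5}  B5 = {0, 4, 5}
Tree: B1–B2, B1–B3, B2–B4, B4–B5

The largest bag has 3 vertices, giving width 2; this decomposition certifies tw(G) ≤ 2. Conversely, {3, 4, 6} is a clique of size 3, and the vertices of any clique must share a bag in every tree decomposition; so some bag has ≥ 3 vertices and tw(G) ≥ 2. Combining the bounds, tw(G) = 2.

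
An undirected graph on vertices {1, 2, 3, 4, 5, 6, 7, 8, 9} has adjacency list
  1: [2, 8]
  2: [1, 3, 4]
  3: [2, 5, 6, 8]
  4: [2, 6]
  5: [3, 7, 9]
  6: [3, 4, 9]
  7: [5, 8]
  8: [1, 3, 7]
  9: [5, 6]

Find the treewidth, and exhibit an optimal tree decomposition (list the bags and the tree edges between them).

The largest bag has 4 vertices, giving width 3; this decomposition certifies tw(G) ≤ 3. For the lower bound: the 4 vertex sets {4,6,9}, {2}, {3}, {1,5,7,8} are disjoint, each induces a connected subgraph, and every pair is joined by at least one edge of G. Contracting each set to a single vertex therefore yields K_{4} as a minor, and since treewidth is minor-monotone, tw(G) ≥ tw(K_{4}) = 3. The upper and lower bounds meet at 3, so that is the treewidth.

Treewidth 3.
One optimal decomposition is:
Bags: B1 = {2, 4, 6, 9}  B2 = {2, 3, 6, 9}  B3 = {2, 3, 5, 9}  B4 = {1, 2, 3, 5}  B5 = {1, 3, 5, 8}  B6 = {1, 5, 7, 8}
Tree: B1–B2, B2–B3, B3–B4, B4–B5, B5–B6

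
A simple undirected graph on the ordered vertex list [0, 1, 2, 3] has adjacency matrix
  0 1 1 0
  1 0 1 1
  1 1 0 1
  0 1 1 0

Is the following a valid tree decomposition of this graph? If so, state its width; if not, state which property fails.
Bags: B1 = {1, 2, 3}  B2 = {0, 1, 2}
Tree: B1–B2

Yes; width 2.

Checking the three conditions: (i) the bags cover all of {0, 1, 2, 3}; (ii) for each edge, some bag contains both endpoints; (iii) the bags containing any fixed vertex form a subtree. All hold, so the decomposition is valid with width 3 − 1 = 2.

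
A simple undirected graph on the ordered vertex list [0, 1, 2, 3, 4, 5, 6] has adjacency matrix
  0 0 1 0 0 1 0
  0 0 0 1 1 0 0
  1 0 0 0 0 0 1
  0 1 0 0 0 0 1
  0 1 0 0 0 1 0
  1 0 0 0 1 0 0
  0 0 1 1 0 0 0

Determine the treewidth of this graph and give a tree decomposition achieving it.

Each bag holds 3 vertices, so the decomposition has width 2, which upper-bounds the treewidth. Since 2–0–5–4–1–3–6–2 is a cycle in G, G is not acyclic. Forests are exactly the graphs of treewidth ≤ 1, so tw(G) ≥ 2. Hence tw(G) = 2 exactly.

Treewidth 2.
One such decomposition:
Bags: B1 = {0, 2, 5}  B2 = {2, 4, 5}  B3 = {1, 2, 4}  B4 = {1, 2, 3}  B5 = {2, 3, 6}
Tree: B1–B2, B2–B3, B3–B4, B4–B5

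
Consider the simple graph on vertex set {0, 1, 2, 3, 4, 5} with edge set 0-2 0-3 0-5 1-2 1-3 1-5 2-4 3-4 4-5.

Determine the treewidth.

3

A width-3 tree decomposition is:
Bags: B1 = {0, 1, 2, 4}  B2 = {0, 1, 3, 4}  B3 = {0, 1, 4, 5}
Tree: B1–B2, B2–B3
Every bag has size at most 4, so the width is 4 − 1 = 3 and tw(G) ≤ 3. For the lower bound: the 4 vertex sets {0,2}, {1,3}, {4}, {5} are disjoint, each induces a connected subgraph, and every pair is joined by at least one edge of G. Contracting each set to a single vertex therefore yields K_{4} as a minor, and since treewidth is minor-monotone, tw(G) ≥ tw(K_{4}) = 3. The upper and lower bounds meet at 3, so that is the treewidth.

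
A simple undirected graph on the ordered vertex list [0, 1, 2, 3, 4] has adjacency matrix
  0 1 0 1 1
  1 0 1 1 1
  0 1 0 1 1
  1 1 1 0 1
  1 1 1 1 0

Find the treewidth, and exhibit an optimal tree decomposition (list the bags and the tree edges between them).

Treewidth 3.
One such decomposition:
Bags: B1 = {1, 2, 3, 4}  B2 = {0, 1, 3, 4}
Tree: B1–B2

The largest bag has 4 vertices, giving width 3; this decomposition certifies tw(G) ≤ 3. For the lower bound, the 4 vertices {0, 1, 3, 4} are pairwise adjacent, and any tree decomposition puts a clique entirely inside one bag — forcing width ≥ 3. The upper and lower bounds meet at 3, so that is the treewidth.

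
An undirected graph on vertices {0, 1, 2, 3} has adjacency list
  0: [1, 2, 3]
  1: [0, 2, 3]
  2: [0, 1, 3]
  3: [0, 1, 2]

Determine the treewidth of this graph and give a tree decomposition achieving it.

With just one bag of size 4, the width is 4 − 1 = 3, so tw(G) ≤ 3. For the lower bound, the 4 vertices {0, 1, 2, 3} are pairwise adjacent, and any tree decomposition puts a clique entirely inside one bag — forcing width ≥ 3. Hence tw(G) = 3 exactly.

Treewidth 3.
Bags: B1 = {0, 1, 2, 3}
Tree: (single bag)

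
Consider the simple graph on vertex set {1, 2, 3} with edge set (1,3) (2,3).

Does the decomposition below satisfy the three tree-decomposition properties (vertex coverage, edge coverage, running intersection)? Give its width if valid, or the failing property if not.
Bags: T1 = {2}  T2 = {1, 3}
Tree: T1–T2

No — edge (3,2) lies in no bag.

A tree decomposition must satisfy three properties: every vertex lies in some bag; for every edge, both endpoints lie together in some bag; and for every vertex, the bags containing it form a connected subtree. Here edge (3,2) lies in no bag, so the decomposition is invalid.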